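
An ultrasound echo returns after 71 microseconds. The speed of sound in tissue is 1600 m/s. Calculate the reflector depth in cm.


depth = c * t / 2
t = 71 us = 7.1000e-05 s
depth = 1600 * 7.1000e-05 / 2
depth = 0.0568 m = 5.68 cm


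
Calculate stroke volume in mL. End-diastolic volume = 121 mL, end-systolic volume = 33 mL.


SV = EDV - ESV
SV = 121 - 33
SV = 88 mL


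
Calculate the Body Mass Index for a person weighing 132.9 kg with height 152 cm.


BMI = weight / height^2
height = 152 cm = 1.52 m
BMI = 132.9 / 1.52^2
BMI = 57.52 kg/m^2


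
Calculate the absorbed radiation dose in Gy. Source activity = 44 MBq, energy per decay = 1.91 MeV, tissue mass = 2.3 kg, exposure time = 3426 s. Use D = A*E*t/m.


A = 44 MBq = 4.4000e+07 Bq
E = 1.91 MeV = 3.05982e-13 J
D = A*E*t/m = 4.4000e+07*3.05982e-13*3426/2.3
D = 0.02005 Gy


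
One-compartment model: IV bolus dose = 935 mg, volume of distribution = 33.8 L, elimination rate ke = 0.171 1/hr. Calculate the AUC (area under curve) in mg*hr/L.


C0 = Dose/Vd = 935/33.8 = 27.6627 mg/L
AUC = C0/ke = 27.6627/0.171
AUC = 161.8 mg*hr/L


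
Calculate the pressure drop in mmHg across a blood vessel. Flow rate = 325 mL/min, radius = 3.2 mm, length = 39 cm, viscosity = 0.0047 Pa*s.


dP = 8*mu*L*Q / (pi*r^4)
Q = 325 mL/min = 5.41667e-06 m^3/s
dP = 241.121 Pa = 241.121 / 133.322 mmHg = 1.809 mmHg


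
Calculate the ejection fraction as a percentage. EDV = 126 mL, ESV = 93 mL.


SV = EDV - ESV = 126 - 93 = 33 mL
EF = SV/EDV * 100 = 33/126 * 100
EF = 26.19%


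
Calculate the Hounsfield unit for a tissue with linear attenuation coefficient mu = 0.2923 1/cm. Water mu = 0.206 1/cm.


HU = ((mu_tissue - mu_water) / mu_water) * 1000
HU = ((0.2923 - 0.206) / 0.206) * 1000
HU = 418.9


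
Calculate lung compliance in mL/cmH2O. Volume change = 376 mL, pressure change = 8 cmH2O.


C = dV / dP
C = 376 / 8
C = 47 mL/cmH2O


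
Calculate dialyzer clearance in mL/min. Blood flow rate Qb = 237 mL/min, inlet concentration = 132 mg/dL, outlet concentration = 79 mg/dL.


K = Qb * (Cb_in - Cb_out) / Cb_in
K = 237 * (132 - 79) / 132
K = 95.16 mL/min


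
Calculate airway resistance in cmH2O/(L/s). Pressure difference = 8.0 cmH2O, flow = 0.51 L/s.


R = dP / flow
R = 8.0 / 0.51
R = 15.69 cmH2O/(L/s)


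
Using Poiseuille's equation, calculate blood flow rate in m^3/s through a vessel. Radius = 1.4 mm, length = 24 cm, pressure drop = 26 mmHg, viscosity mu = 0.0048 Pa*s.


Q = pi*r^4*dP / (8*mu*L)
r = 0.0014 m, L = 0.24 m
dP = 26 mmHg = 3466.372 Pa
Q = 4.5394e-06 m^3/s


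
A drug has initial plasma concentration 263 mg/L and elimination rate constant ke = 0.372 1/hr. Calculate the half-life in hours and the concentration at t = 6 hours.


t_half = ln(2) / ke = 0.693147 / 0.372 = 1.863 hr
C(t) = C0 * exp(-ke*t) = 263 * exp(-0.372*6)
C(6) = 28.22 mg/L


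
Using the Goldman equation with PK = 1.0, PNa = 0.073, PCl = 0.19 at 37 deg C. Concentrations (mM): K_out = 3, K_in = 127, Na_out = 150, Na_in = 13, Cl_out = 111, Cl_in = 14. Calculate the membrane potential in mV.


Vm = (RT/F)*ln((PK*Ko + PNa*Nao + PCl*Cli)/(PK*Ki + PNa*Nai + PCl*Clo))
Numer = 16.61, Denom = 149.039
Vm = -58.64 mV


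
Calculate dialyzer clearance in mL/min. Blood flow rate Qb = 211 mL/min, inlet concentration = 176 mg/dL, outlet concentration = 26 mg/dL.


K = Qb * (Cb_in - Cb_out) / Cb_in
K = 211 * (176 - 26) / 176
K = 179.8 mL/min


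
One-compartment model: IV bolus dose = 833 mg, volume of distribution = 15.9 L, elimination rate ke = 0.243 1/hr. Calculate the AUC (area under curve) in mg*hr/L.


C0 = Dose/Vd = 833/15.9 = 52.3899 mg/L
AUC = C0/ke = 52.3899/0.243
AUC = 215.6 mg*hr/L


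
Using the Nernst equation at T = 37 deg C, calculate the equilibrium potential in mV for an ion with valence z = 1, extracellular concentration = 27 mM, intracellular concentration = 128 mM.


E = (RT/(zF)) * ln(C_out/C_in)
T = 37 + 273.15 = 310.15 K
E = (8.314 * 310.15 / (1 * 96485)) * ln(27/128)
E = -41.59 mV


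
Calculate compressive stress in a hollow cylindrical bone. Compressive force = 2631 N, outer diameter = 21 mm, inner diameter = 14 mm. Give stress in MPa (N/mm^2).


A = pi*(r_o^2 - r_i^2)
r_o = 10.5 mm, r_i = 7 mm
A = 192.423 mm^2
sigma = F/A = 2631 / 192.423
sigma = 13.67 MPa


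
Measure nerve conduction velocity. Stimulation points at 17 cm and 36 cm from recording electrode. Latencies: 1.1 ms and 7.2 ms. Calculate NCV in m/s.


Distance = (36 - 17) / 100 = 0.19 m
dt = (7.2 - 1.1) / 1000 = 0.0061 s
NCV = dist / dt = 31.15 m/s


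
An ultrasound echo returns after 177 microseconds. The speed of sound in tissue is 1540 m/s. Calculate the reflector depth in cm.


depth = c * t / 2
t = 177 us = 1.7700e-04 s
depth = 1540 * 1.7700e-04 / 2
depth = 0.13629 m = 13.629 cm


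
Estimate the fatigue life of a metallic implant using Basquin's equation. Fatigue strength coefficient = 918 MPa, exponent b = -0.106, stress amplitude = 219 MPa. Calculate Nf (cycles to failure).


sigma_a = sigma_f' * (2Nf)^b
2Nf = (sigma_a/sigma_f')^(1/b)
2Nf = (219/918)^(1/-0.106)
2Nf = 744191.3
Nf = 3.721e+05


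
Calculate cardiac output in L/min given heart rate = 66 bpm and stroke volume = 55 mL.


CO = HR * SV
CO = 66 * 55 / 1000
CO = 3.63 L/min


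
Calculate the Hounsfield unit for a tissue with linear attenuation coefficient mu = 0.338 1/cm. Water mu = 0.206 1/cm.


HU = ((mu_tissue - mu_water) / mu_water) * 1000
HU = ((0.338 - 0.206) / 0.206) * 1000
HU = 640.8


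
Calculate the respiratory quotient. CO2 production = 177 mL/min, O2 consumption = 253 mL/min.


RQ = VCO2 / VO2
RQ = 177 / 253
RQ = 0.6996


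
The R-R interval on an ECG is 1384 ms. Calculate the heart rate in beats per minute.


HR = 60 / RR_interval(s)
RR = 1384 ms = 1.384 s
HR = 60 / 1.384 = 43.35 bpm


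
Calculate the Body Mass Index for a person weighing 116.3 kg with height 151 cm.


BMI = weight / height^2
height = 151 cm = 1.51 m
BMI = 116.3 / 1.51^2
BMI = 51.01 kg/m^2


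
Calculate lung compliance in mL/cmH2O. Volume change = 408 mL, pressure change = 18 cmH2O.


C = dV / dP
C = 408 / 18
C = 22.67 mL/cmH2O


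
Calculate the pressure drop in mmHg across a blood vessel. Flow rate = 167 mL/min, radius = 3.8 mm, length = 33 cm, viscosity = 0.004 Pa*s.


dP = 8*mu*L*Q / (pi*r^4)
Q = 167 mL/min = 2.78333e-06 m^3/s
dP = 44.8688 Pa = 44.8688 / 133.322 mmHg = 0.3365 mmHg


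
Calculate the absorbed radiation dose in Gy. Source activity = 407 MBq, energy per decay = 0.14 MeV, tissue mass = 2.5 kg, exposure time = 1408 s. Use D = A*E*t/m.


A = 407 MBq = 4.0700e+08 Bq
E = 0.14 MeV = 2.2428e-14 J
D = A*E*t/m = 4.0700e+08*2.2428e-14*1408/2.5
D = 0.005141 Gy


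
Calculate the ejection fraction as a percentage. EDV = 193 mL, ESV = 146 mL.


SV = EDV - ESV = 193 - 146 = 47 mL
EF = SV/EDV * 100 = 47/193 * 100
EF = 24.35%


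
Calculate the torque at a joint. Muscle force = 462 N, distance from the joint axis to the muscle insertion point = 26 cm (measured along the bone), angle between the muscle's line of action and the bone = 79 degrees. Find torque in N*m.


Torque = F * d * sin(theta)   (moment arm = d*sin(theta))
d = 26 cm = 0.26 m
Torque = 462 * 0.26 * sin(79)
Torque = 117.9 N*m


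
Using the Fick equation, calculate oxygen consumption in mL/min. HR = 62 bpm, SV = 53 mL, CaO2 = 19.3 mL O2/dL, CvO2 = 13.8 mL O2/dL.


CO = HR*SV = 62*53/1000 = 3.286 L/min
a-v O2 diff = 19.3 - 13.8 = 5.5 mL/dL
VO2 = CO * (CaO2-CvO2) * 10 dL/L
VO2 = 3.286 * 5.5 * 10
VO2 = 180.7 mL/min


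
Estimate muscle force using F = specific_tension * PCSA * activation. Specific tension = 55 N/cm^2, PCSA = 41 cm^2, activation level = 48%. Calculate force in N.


F = sigma * PCSA * activation
F = 55 * 41 * 0.48
F = 1082 N


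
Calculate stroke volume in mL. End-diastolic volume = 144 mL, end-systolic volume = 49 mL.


SV = EDV - ESV
SV = 144 - 49
SV = 95 mL


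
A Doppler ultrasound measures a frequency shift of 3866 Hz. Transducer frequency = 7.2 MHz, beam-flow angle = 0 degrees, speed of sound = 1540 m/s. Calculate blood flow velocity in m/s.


v = fd * c / (2 * f0 * cos(theta))
v = 3866 * 1540 / (2 * 7.2000e+06 * cos(0))
v = 0.4134 m/s


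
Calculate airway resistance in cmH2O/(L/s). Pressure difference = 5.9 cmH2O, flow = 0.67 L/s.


R = dP / flow
R = 5.9 / 0.67
R = 8.806 cmH2O/(L/s)


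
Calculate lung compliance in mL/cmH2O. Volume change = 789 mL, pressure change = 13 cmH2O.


C = dV / dP
C = 789 / 13
C = 60.69 mL/cmH2O


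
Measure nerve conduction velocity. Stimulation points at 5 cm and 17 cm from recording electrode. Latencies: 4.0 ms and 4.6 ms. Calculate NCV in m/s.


Distance = (17 - 5) / 100 = 0.12 m
dt = (4.6 - 4.0) / 1000 = 6.0000e-04 s
NCV = dist / dt = 200 m/s


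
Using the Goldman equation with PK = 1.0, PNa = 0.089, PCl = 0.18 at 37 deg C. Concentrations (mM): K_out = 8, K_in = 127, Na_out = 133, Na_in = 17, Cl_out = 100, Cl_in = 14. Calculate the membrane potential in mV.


Vm = (RT/F)*ln((PK*Ko + PNa*Nao + PCl*Cli)/(PK*Ki + PNa*Nai + PCl*Clo))
Numer = 22.357, Denom = 146.513
Vm = -50.24 mV


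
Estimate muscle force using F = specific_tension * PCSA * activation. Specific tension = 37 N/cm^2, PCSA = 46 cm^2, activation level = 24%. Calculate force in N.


F = sigma * PCSA * activation
F = 37 * 46 * 0.24
F = 408.5 N


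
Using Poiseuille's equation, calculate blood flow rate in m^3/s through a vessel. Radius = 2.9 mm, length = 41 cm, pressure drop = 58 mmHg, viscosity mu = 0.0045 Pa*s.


Q = pi*r^4*dP / (8*mu*L)
r = 0.0029 m, L = 0.41 m
dP = 58 mmHg = 7732.676 Pa
Q = 1.1641e-04 m^3/s


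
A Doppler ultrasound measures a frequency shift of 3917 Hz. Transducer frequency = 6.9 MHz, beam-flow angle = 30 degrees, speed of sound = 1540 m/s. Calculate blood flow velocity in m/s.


v = fd * c / (2 * f0 * cos(theta))
v = 3917 * 1540 / (2 * 6.9000e+06 * cos(30))
v = 0.5047 m/s


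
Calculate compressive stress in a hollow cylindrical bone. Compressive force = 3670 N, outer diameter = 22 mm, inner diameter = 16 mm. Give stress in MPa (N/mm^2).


A = pi*(r_o^2 - r_i^2)
r_o = 11 mm, r_i = 8 mm
A = 179.071 mm^2
sigma = F/A = 3670 / 179.071
sigma = 20.49 MPa


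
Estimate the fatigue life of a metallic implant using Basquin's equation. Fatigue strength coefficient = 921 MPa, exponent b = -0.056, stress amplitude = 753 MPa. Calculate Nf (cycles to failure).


sigma_a = sigma_f' * (2Nf)^b
2Nf = (sigma_a/sigma_f')^(1/b)
2Nf = (753/921)^(1/-0.056)
2Nf = 36.464379
Nf = 18.23


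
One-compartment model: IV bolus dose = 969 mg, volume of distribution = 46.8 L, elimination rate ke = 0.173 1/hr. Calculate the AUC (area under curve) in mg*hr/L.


C0 = Dose/Vd = 969/46.8 = 20.7051 mg/L
AUC = C0/ke = 20.7051/0.173
AUC = 119.7 mg*hr/L


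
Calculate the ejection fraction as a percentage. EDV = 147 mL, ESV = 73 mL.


SV = EDV - ESV = 147 - 73 = 74 mL
EF = SV/EDV * 100 = 74/147 * 100
EF = 50.34%


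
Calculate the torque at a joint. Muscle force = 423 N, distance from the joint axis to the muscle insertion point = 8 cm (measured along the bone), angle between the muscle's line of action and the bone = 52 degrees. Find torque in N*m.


Torque = F * d * sin(theta)   (moment arm = d*sin(theta))
d = 8 cm = 0.08 m
Torque = 423 * 0.08 * sin(52)
Torque = 26.67 N*m


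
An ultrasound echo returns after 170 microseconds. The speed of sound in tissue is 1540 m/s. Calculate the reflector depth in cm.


depth = c * t / 2
t = 170 us = 1.7000e-04 s
depth = 1540 * 1.7000e-04 / 2
depth = 0.1309 m = 13.09 cm


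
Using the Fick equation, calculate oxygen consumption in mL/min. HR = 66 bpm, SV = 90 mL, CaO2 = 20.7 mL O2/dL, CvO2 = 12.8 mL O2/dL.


CO = HR*SV = 66*90/1000 = 5.94 L/min
a-v O2 diff = 20.7 - 12.8 = 7.9 mL/dL
VO2 = CO * (CaO2-CvO2) * 10 dL/L
VO2 = 5.94 * 7.9 * 10
VO2 = 469.3 mL/min


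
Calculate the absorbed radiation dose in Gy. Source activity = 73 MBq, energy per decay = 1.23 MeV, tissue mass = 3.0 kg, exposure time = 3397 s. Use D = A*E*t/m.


A = 73 MBq = 7.3000e+07 Bq
E = 1.23 MeV = 1.97046e-13 J
D = A*E*t/m = 7.3000e+07*1.97046e-13*3397/3.0
D = 0.01629 Gy


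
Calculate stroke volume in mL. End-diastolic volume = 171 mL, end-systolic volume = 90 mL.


SV = EDV - ESV
SV = 171 - 90
SV = 81 mL


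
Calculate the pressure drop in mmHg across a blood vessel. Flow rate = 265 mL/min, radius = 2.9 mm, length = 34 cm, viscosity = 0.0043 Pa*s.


dP = 8*mu*L*Q / (pi*r^4)
Q = 265 mL/min = 4.41667e-06 m^3/s
dP = 232.483 Pa = 232.483 / 133.322 mmHg = 1.744 mmHg


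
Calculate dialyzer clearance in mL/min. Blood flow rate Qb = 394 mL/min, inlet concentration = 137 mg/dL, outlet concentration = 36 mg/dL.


K = Qb * (Cb_in - Cb_out) / Cb_in
K = 394 * (137 - 36) / 137
K = 290.5 mL/min


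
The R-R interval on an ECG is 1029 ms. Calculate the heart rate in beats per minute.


HR = 60 / RR_interval(s)
RR = 1029 ms = 1.029 s
HR = 60 / 1.029 = 58.31 bpm


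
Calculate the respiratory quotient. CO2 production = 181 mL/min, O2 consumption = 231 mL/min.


RQ = VCO2 / VO2
RQ = 181 / 231
RQ = 0.7835


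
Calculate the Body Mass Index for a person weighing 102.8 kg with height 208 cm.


BMI = weight / height^2
height = 208 cm = 2.08 m
BMI = 102.8 / 2.08^2
BMI = 23.76 kg/m^2


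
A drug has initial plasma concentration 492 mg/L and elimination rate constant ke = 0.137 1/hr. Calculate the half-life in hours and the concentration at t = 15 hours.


t_half = ln(2) / ke = 0.693147 / 0.137 = 5.059 hr
C(t) = C0 * exp(-ke*t) = 492 * exp(-0.137*15)
C(15) = 63.02 mg/L


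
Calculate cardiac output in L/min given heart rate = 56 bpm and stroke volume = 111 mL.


CO = HR * SV
CO = 56 * 111 / 1000
CO = 6.216 L/min


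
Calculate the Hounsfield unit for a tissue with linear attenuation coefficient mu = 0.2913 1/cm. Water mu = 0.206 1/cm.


HU = ((mu_tissue - mu_water) / mu_water) * 1000
HU = ((0.2913 - 0.206) / 0.206) * 1000
HU = 414.1


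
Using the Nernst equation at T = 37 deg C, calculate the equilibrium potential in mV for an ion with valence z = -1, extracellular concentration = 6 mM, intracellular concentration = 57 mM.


E = (RT/(zF)) * ln(C_out/C_in)
T = 37 + 273.15 = 310.15 K
E = (8.314 * 310.15 / (-1 * 96485)) * ln(6/57)
E = 60.17 mV


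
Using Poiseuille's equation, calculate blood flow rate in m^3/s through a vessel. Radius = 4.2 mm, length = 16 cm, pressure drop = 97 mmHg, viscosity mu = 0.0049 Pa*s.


Q = pi*r^4*dP / (8*mu*L)
r = 0.0042 m, L = 0.16 m
dP = 97 mmHg = 12932.234 Pa
Q = 0.002016 m^3/s


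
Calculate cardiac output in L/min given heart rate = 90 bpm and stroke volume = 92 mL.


CO = HR * SV
CO = 90 * 92 / 1000
CO = 8.28 L/min


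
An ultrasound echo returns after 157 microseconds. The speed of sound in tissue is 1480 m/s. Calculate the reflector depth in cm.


depth = c * t / 2
t = 157 us = 1.5700e-04 s
depth = 1480 * 1.5700e-04 / 2
depth = 0.11618 m = 11.618 cm


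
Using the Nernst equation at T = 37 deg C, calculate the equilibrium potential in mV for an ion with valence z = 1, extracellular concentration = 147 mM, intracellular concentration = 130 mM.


E = (RT/(zF)) * ln(C_out/C_in)
T = 37 + 273.15 = 310.15 K
E = (8.314 * 310.15 / (1 * 96485)) * ln(147/130)
E = 3.284 mV


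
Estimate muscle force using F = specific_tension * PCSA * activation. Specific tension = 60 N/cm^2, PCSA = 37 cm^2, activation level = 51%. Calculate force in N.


F = sigma * PCSA * activation
F = 60 * 37 * 0.51
F = 1132 N


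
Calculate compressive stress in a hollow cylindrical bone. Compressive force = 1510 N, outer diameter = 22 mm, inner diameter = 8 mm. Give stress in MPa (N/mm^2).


A = pi*(r_o^2 - r_i^2)
r_o = 11 mm, r_i = 4 mm
A = 329.867 mm^2
sigma = F/A = 1510 / 329.867
sigma = 4.578 MPa


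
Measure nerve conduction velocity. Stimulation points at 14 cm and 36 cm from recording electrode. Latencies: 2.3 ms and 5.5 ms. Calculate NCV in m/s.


Distance = (36 - 14) / 100 = 0.22 m
dt = (5.5 - 2.3) / 1000 = 0.0032 s
NCV = dist / dt = 68.75 m/s


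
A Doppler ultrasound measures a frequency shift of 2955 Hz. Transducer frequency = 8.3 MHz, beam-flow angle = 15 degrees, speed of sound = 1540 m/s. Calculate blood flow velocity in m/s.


v = fd * c / (2 * f0 * cos(theta))
v = 2955 * 1540 / (2 * 8.3000e+06 * cos(15))
v = 0.2838 m/s


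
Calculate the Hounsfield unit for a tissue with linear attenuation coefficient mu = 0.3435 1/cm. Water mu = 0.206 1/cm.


HU = ((mu_tissue - mu_water) / mu_water) * 1000
HU = ((0.3435 - 0.206) / 0.206) * 1000
HU = 667.5


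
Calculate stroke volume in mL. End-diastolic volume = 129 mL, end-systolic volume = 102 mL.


SV = EDV - ESV
SV = 129 - 102
SV = 27 mL


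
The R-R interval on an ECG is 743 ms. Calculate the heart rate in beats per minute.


HR = 60 / RR_interval(s)
RR = 743 ms = 0.743 s
HR = 60 / 0.743 = 80.75 bpm


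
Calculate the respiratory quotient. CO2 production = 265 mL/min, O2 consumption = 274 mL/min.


RQ = VCO2 / VO2
RQ = 265 / 274
RQ = 0.9672


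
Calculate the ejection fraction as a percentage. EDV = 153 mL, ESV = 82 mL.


SV = EDV - ESV = 153 - 82 = 71 mL
EF = SV/EDV * 100 = 71/153 * 100
EF = 46.41%


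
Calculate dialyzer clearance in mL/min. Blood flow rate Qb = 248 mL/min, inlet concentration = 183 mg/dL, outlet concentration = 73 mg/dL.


K = Qb * (Cb_in - Cb_out) / Cb_in
K = 248 * (183 - 73) / 183
K = 149.1 mL/min


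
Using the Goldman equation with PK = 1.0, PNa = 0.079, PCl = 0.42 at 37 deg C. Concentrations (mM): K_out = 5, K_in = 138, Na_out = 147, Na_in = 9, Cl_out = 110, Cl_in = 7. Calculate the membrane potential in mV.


Vm = (RT/F)*ln((PK*Ko + PNa*Nao + PCl*Cli)/(PK*Ki + PNa*Nai + PCl*Clo))
Numer = 19.553, Denom = 184.911
Vm = -60.04 mV


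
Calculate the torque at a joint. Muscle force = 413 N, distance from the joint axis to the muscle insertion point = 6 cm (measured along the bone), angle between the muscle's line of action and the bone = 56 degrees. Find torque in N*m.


Torque = F * d * sin(theta)   (moment arm = d*sin(theta))
d = 6 cm = 0.06 m
Torque = 413 * 0.06 * sin(56)
Torque = 20.54 N*m


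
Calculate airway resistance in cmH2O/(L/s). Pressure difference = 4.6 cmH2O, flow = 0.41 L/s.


R = dP / flow
R = 4.6 / 0.41
R = 11.22 cmH2O/(L/s)


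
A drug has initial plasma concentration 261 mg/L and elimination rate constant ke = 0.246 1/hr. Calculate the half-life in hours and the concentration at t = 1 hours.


t_half = ln(2) / ke = 0.693147 / 0.246 = 2.818 hr
C(t) = C0 * exp(-ke*t) = 261 * exp(-0.246*1)
C(1) = 204.1 mg/L


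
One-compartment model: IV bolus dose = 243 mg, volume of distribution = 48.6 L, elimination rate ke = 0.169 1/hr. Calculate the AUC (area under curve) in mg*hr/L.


C0 = Dose/Vd = 243/48.6 = 5 mg/L
AUC = C0/ke = 5/0.169
AUC = 29.59 mg*hr/L


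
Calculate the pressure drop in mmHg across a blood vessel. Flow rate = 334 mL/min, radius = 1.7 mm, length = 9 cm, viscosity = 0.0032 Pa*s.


dP = 8*mu*L*Q / (pi*r^4)
Q = 334 mL/min = 5.56667e-06 m^3/s
dP = 488.801 Pa = 488.801 / 133.322 mmHg = 3.666 mmHg


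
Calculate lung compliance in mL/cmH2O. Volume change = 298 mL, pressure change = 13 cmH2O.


C = dV / dP
C = 298 / 13
C = 22.92 mL/cmH2O


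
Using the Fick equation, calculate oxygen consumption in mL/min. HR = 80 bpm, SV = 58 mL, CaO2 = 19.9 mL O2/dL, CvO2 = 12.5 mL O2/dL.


CO = HR*SV = 80*58/1000 = 4.64 L/min
a-v O2 diff = 19.9 - 12.5 = 7.4 mL/dL
VO2 = CO * (CaO2-CvO2) * 10 dL/L
VO2 = 4.64 * 7.4 * 10
VO2 = 343.4 mL/min


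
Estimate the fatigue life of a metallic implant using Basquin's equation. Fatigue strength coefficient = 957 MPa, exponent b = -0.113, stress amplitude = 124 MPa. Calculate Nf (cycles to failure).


sigma_a = sigma_f' * (2Nf)^b
2Nf = (sigma_a/sigma_f')^(1/b)
2Nf = (124/957)^(1/-0.113)
2Nf = 71432531
Nf = 3.5716e+07


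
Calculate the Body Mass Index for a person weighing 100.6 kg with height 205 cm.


BMI = weight / height^2
height = 205 cm = 2.05 m
BMI = 100.6 / 2.05^2
BMI = 23.94 kg/m^2


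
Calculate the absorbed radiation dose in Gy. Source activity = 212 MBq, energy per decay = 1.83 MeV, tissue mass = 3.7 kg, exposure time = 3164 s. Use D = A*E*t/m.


A = 212 MBq = 2.1200e+08 Bq
E = 1.83 MeV = 2.93166e-13 J
D = A*E*t/m = 2.1200e+08*2.93166e-13*3164/3.7
D = 0.05315 Gy


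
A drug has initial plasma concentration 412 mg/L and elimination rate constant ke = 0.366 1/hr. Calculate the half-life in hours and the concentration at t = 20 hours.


t_half = ln(2) / ke = 0.693147 / 0.366 = 1.894 hr
C(t) = C0 * exp(-ke*t) = 412 * exp(-0.366*20)
C(20) = 0.2728 mg/L


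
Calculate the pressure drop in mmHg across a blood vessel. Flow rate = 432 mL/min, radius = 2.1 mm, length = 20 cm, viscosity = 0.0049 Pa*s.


dP = 8*mu*L*Q / (pi*r^4)
Q = 432 mL/min = 7.2e-06 m^3/s
dP = 923.893 Pa = 923.893 / 133.322 mmHg = 6.93 mmHg


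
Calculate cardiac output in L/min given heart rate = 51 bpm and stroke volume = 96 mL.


CO = HR * SV
CO = 51 * 96 / 1000
CO = 4.896 L/min


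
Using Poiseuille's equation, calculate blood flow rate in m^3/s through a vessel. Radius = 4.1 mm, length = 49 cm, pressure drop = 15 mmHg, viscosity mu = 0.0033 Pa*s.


Q = pi*r^4*dP / (8*mu*L)
r = 0.0041 m, L = 0.49 m
dP = 15 mmHg = 1999.83 Pa
Q = 1.3724e-04 m^3/s


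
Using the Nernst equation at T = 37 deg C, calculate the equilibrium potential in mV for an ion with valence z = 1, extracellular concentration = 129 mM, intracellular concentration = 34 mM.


E = (RT/(zF)) * ln(C_out/C_in)
T = 37 + 273.15 = 310.15 K
E = (8.314 * 310.15 / (1 * 96485)) * ln(129/34)
E = 35.64 mV


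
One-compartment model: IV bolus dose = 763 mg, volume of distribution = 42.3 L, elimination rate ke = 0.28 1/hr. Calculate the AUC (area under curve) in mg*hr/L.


C0 = Dose/Vd = 763/42.3 = 18.0378 mg/L
AUC = C0/ke = 18.0378/0.28
AUC = 64.42 mg*hr/L


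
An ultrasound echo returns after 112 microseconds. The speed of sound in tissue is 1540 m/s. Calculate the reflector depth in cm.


depth = c * t / 2
t = 112 us = 1.1200e-04 s
depth = 1540 * 1.1200e-04 / 2
depth = 0.08624 m = 8.624 cm


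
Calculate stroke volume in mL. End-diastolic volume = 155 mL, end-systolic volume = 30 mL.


SV = EDV - ESV
SV = 155 - 30
SV = 125 mL


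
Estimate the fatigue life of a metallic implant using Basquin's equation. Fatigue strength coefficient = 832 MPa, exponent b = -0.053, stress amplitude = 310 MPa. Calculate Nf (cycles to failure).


sigma_a = sigma_f' * (2Nf)^b
2Nf = (sigma_a/sigma_f')^(1/b)
2Nf = (310/832)^(1/-0.053)
2Nf = 1.2298216e+08
Nf = 6.1491e+07


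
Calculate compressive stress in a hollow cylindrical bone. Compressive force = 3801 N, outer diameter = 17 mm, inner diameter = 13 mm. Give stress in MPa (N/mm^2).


A = pi*(r_o^2 - r_i^2)
r_o = 8.5 mm, r_i = 6.5 mm
A = 94.2478 mm^2
sigma = F/A = 3801 / 94.2478
sigma = 40.33 MPa


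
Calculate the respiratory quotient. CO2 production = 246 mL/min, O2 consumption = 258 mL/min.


RQ = VCO2 / VO2
RQ = 246 / 258
RQ = 0.9535


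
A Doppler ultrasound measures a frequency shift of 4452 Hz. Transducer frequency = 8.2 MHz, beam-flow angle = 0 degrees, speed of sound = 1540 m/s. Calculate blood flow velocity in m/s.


v = fd * c / (2 * f0 * cos(theta))
v = 4452 * 1540 / (2 * 8.2000e+06 * cos(0))
v = 0.4181 m/s


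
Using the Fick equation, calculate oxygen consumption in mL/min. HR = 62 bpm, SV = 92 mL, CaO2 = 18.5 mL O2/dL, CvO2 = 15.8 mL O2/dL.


CO = HR*SV = 62*92/1000 = 5.704 L/min
a-v O2 diff = 18.5 - 15.8 = 2.7 mL/dL
VO2 = CO * (CaO2-CvO2) * 10 dL/L
VO2 = 5.704 * 2.7 * 10
VO2 = 154 mL/min


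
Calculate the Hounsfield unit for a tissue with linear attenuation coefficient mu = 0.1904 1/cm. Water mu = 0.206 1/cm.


HU = ((mu_tissue - mu_water) / mu_water) * 1000
HU = ((0.1904 - 0.206) / 0.206) * 1000
HU = -75.73


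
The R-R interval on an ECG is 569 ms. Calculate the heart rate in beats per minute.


HR = 60 / RR_interval(s)
RR = 569 ms = 0.569 s
HR = 60 / 0.569 = 105.4 bpm


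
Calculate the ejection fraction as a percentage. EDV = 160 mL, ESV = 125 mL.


SV = EDV - ESV = 160 - 125 = 35 mL
EF = SV/EDV * 100 = 35/160 * 100
EF = 21.88%


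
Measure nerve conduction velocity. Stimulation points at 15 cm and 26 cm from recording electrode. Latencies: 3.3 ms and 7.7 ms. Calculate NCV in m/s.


Distance = (26 - 15) / 100 = 0.11 m
dt = (7.7 - 3.3) / 1000 = 0.0044 s
NCV = dist / dt = 25 m/s


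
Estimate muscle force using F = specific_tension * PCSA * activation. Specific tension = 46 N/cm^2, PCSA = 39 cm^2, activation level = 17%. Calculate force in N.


F = sigma * PCSA * activation
F = 46 * 39 * 0.17
F = 305 N


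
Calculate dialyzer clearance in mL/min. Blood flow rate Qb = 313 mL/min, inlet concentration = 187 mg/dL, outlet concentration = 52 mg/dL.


K = Qb * (Cb_in - Cb_out) / Cb_in
K = 313 * (187 - 52) / 187
K = 226 mL/min


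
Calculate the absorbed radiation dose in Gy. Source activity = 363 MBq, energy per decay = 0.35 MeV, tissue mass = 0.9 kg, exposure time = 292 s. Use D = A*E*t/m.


A = 363 MBq = 3.6300e+08 Bq
E = 0.35 MeV = 5.607e-14 J
D = A*E*t/m = 3.6300e+08*5.607e-14*292/0.9
D = 0.006604 Gy


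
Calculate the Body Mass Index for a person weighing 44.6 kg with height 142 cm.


BMI = weight / height^2
height = 142 cm = 1.42 m
BMI = 44.6 / 1.42^2
BMI = 22.12 kg/m^2


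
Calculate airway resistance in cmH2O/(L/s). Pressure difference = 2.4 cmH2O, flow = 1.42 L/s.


R = dP / flow
R = 2.4 / 1.42
R = 1.69 cmH2O/(L/s)


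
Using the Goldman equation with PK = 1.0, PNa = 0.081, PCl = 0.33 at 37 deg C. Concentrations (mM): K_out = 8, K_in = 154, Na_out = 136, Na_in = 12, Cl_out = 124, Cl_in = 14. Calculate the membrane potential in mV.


Vm = (RT/F)*ln((PK*Ko + PNa*Nao + PCl*Cli)/(PK*Ki + PNa*Nai + PCl*Clo))
Numer = 23.636, Denom = 195.892
Vm = -56.52 mV


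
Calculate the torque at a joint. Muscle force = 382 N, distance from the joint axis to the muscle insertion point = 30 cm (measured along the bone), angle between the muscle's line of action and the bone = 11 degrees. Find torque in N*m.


Torque = F * d * sin(theta)   (moment arm = d*sin(theta))
d = 30 cm = 0.3 m
Torque = 382 * 0.3 * sin(11)
Torque = 21.87 N*m


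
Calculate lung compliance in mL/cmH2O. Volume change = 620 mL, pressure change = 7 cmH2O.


C = dV / dP
C = 620 / 7
C = 88.57 mL/cmH2O


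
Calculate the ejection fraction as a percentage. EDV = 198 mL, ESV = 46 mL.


SV = EDV - ESV = 198 - 46 = 152 mL
EF = SV/EDV * 100 = 152/198 * 100
EF = 76.77%


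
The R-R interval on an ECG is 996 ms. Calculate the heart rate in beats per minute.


HR = 60 / RR_interval(s)
RR = 996 ms = 0.996 s
HR = 60 / 0.996 = 60.24 bpm


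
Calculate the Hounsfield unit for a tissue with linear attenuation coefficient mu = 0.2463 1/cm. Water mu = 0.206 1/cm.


HU = ((mu_tissue - mu_water) / mu_water) * 1000
HU = ((0.2463 - 0.206) / 0.206) * 1000
HU = 195.6


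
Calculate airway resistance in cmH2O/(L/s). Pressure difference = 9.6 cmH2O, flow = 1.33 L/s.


R = dP / flow
R = 9.6 / 1.33
R = 7.218 cmH2O/(L/s)


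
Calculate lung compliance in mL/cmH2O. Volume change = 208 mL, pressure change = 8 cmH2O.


C = dV / dP
C = 208 / 8
C = 26 mL/cmH2O


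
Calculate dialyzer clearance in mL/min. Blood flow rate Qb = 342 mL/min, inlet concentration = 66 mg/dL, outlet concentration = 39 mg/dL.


K = Qb * (Cb_in - Cb_out) / Cb_in
K = 342 * (66 - 39) / 66
K = 139.9 mL/min


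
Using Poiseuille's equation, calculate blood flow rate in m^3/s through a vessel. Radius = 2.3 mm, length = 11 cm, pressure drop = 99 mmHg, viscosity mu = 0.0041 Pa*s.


Q = pi*r^4*dP / (8*mu*L)
r = 0.0023 m, L = 0.11 m
dP = 99 mmHg = 13198.878 Pa
Q = 3.2161e-04 m^3/s


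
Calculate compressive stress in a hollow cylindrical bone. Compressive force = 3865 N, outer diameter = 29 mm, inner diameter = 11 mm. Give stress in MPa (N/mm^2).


A = pi*(r_o^2 - r_i^2)
r_o = 14.5 mm, r_i = 5.5 mm
A = 565.487 mm^2
sigma = F/A = 3865 / 565.487
sigma = 6.835 MPa


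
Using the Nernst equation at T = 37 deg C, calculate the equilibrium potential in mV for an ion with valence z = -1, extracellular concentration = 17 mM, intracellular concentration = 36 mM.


E = (RT/(zF)) * ln(C_out/C_in)
T = 37 + 273.15 = 310.15 K
E = (8.314 * 310.15 / (-1 * 96485)) * ln(17/36)
E = 20.05 mV


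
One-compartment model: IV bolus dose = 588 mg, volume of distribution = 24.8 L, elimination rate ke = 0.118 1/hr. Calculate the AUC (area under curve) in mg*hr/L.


C0 = Dose/Vd = 588/24.8 = 23.7097 mg/L
AUC = C0/ke = 23.7097/0.118
AUC = 200.9 mg*hr/L


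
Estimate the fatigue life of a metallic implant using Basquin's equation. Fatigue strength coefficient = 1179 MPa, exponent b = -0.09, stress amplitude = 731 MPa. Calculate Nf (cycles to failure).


sigma_a = sigma_f' * (2Nf)^b
2Nf = (sigma_a/sigma_f')^(1/b)
2Nf = (731/1179)^(1/-0.09)
2Nf = 202.59419
Nf = 101.3


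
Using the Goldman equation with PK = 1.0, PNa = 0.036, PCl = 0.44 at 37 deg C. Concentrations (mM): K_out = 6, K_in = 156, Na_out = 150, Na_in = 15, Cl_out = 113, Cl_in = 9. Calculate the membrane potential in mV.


Vm = (RT/F)*ln((PK*Ko + PNa*Nao + PCl*Cli)/(PK*Ki + PNa*Nai + PCl*Clo))
Numer = 15.36, Denom = 206.26
Vm = -69.42 mV


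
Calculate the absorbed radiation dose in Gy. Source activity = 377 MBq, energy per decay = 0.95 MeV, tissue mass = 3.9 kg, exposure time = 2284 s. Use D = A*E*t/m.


A = 377 MBq = 3.7700e+08 Bq
E = 0.95 MeV = 1.5219e-13 J
D = A*E*t/m = 3.7700e+08*1.5219e-13*2284/3.9
D = 0.0336 Gy


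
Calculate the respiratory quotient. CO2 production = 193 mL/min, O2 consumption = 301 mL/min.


RQ = VCO2 / VO2
RQ = 193 / 301
RQ = 0.6412


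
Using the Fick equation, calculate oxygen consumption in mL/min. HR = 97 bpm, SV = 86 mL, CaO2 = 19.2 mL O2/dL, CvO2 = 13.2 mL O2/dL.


CO = HR*SV = 97*86/1000 = 8.342 L/min
a-v O2 diff = 19.2 - 13.2 = 6 mL/dL
VO2 = CO * (CaO2-CvO2) * 10 dL/L
VO2 = 8.342 * 6 * 10
VO2 = 500.5 mL/min


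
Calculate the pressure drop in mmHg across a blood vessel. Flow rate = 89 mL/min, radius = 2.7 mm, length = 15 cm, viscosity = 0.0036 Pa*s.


dP = 8*mu*L*Q / (pi*r^4)
Q = 89 mL/min = 1.48333e-06 m^3/s
dP = 38.381 Pa = 38.381 / 133.322 mmHg = 0.2879 mmHg


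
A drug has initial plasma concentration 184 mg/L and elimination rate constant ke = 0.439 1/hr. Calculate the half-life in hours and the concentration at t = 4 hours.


t_half = ln(2) / ke = 0.693147 / 0.439 = 1.579 hr
C(t) = C0 * exp(-ke*t) = 184 * exp(-0.439*4)
C(4) = 31.78 mg/L


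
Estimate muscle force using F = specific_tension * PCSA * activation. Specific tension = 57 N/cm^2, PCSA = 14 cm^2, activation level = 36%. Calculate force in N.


F = sigma * PCSA * activation
F = 57 * 14 * 0.36
F = 287.3 N


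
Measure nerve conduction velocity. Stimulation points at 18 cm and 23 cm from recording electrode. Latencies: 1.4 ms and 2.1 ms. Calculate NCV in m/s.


Distance = (23 - 18) / 100 = 0.05 m
dt = (2.1 - 1.4) / 1000 = 7.0000e-04 s
NCV = dist / dt = 71.43 m/s


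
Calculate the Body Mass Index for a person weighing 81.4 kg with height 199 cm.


BMI = weight / height^2
height = 199 cm = 1.99 m
BMI = 81.4 / 1.99^2
BMI = 20.56 kg/m^2


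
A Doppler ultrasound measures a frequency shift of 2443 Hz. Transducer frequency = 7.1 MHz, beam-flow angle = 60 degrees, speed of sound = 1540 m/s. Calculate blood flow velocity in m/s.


v = fd * c / (2 * f0 * cos(theta))
v = 2443 * 1540 / (2 * 7.1000e+06 * cos(60))
v = 0.5299 m/s


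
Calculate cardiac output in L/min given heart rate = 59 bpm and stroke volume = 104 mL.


CO = HR * SV
CO = 59 * 104 / 1000
CO = 6.136 L/min


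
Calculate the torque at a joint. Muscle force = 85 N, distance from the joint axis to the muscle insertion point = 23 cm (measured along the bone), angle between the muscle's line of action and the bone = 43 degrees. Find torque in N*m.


Torque = F * d * sin(theta)   (moment arm = d*sin(theta))
d = 23 cm = 0.23 m
Torque = 85 * 0.23 * sin(43)
Torque = 13.33 N*m


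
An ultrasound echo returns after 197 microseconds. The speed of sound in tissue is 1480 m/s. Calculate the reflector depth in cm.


depth = c * t / 2
t = 197 us = 1.9700e-04 s
depth = 1480 * 1.9700e-04 / 2
depth = 0.14578 m = 14.578 cm


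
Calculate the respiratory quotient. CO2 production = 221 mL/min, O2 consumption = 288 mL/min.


RQ = VCO2 / VO2
RQ = 221 / 288
RQ = 0.7674


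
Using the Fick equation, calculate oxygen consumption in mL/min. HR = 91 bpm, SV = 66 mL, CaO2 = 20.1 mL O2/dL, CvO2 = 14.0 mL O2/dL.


CO = HR*SV = 91*66/1000 = 6.006 L/min
a-v O2 diff = 20.1 - 14.0 = 6.1 mL/dL
VO2 = CO * (CaO2-CvO2) * 10 dL/L
VO2 = 6.006 * 6.1 * 10
VO2 = 366.4 mL/min


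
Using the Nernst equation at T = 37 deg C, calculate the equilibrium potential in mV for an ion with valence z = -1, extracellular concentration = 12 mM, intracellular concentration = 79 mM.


E = (RT/(zF)) * ln(C_out/C_in)
T = 37 + 273.15 = 310.15 K
E = (8.314 * 310.15 / (-1 * 96485)) * ln(12/79)
E = 50.36 mV


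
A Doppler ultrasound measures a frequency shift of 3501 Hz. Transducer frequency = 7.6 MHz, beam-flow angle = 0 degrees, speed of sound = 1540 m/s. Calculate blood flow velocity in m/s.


v = fd * c / (2 * f0 * cos(theta))
v = 3501 * 1540 / (2 * 7.6000e+06 * cos(0))
v = 0.3547 m/s


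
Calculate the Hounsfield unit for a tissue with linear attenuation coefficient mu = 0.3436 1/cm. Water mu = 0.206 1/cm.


HU = ((mu_tissue - mu_water) / mu_water) * 1000
HU = ((0.3436 - 0.206) / 0.206) * 1000
HU = 668


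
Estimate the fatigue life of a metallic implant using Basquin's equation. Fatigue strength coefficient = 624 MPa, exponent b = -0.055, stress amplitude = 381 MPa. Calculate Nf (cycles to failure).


sigma_a = sigma_f' * (2Nf)^b
2Nf = (sigma_a/sigma_f')^(1/b)
2Nf = (381/624)^(1/-0.055)
2Nf = 7863.7436
Nf = 3932


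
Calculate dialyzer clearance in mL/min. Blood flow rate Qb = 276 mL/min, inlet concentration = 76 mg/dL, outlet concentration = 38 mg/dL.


K = Qb * (Cb_in - Cb_out) / Cb_in
K = 276 * (76 - 38) / 76
K = 138 mL/min


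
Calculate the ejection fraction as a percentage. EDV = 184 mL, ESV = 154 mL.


SV = EDV - ESV = 184 - 154 = 30 mL
EF = SV/EDV * 100 = 30/184 * 100
EF = 16.3%


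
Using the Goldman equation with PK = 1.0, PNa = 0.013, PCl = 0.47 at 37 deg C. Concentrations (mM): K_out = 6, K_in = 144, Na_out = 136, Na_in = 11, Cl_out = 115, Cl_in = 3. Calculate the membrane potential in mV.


Vm = (RT/F)*ln((PK*Ko + PNa*Nao + PCl*Cli)/(PK*Ki + PNa*Nai + PCl*Clo))
Numer = 9.178, Denom = 198.193
Vm = -82.11 mV


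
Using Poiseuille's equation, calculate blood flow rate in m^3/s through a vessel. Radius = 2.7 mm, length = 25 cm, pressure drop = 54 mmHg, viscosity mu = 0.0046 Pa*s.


Q = pi*r^4*dP / (8*mu*L)
r = 0.0027 m, L = 0.25 m
dP = 54 mmHg = 7199.388 Pa
Q = 1.3065e-04 m^3/s


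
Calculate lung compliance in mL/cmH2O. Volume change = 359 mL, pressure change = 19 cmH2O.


C = dV / dP
C = 359 / 19
C = 18.89 mL/cmH2O


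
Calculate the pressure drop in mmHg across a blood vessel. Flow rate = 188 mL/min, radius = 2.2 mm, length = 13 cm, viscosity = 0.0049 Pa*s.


dP = 8*mu*L*Q / (pi*r^4)
Q = 188 mL/min = 3.13333e-06 m^3/s
dP = 216.968 Pa = 216.968 / 133.322 mmHg = 1.627 mmHg


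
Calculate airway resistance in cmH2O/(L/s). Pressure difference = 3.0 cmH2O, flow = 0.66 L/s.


R = dP / flow
R = 3.0 / 0.66
R = 4.545 cmH2O/(L/s)


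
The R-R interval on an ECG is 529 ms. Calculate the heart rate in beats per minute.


HR = 60 / RR_interval(s)
RR = 529 ms = 0.529 s
HR = 60 / 0.529 = 113.4 bpm


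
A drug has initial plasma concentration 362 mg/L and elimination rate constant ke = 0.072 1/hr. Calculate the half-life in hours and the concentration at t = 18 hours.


t_half = ln(2) / ke = 0.693147 / 0.072 = 9.627 hr
C(t) = C0 * exp(-ke*t) = 362 * exp(-0.072*18)
C(18) = 99.05 mg/L


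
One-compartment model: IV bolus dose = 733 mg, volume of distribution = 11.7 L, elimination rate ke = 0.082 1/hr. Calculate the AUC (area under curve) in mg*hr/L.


C0 = Dose/Vd = 733/11.7 = 62.6496 mg/L
AUC = C0/ke = 62.6496/0.082
AUC = 764 mg*hr/L


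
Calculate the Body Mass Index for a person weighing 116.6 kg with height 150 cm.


BMI = weight / height^2
height = 150 cm = 1.5 m
BMI = 116.6 / 1.5^2
BMI = 51.82 kg/m^2


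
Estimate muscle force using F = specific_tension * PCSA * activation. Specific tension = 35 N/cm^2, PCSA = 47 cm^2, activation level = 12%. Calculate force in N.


F = sigma * PCSA * activation
F = 35 * 47 * 0.12
F = 197.4 N


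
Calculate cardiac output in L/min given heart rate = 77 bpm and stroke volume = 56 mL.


CO = HR * SV
CO = 77 * 56 / 1000
CO = 4.312 L/min


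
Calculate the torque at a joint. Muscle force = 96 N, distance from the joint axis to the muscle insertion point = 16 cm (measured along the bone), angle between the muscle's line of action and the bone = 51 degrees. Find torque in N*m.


Torque = F * d * sin(theta)   (moment arm = d*sin(theta))
d = 16 cm = 0.16 m
Torque = 96 * 0.16 * sin(51)
Torque = 11.94 N*m


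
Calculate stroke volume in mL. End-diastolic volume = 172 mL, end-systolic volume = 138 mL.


SV = EDV - ESV
SV = 172 - 138
SV = 34 mL


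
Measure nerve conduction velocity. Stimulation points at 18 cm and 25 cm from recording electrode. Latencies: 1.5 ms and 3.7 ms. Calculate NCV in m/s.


Distance = (25 - 18) / 100 = 0.07 m
dt = (3.7 - 1.5) / 1000 = 0.0022 s
NCV = dist / dt = 31.82 m/s


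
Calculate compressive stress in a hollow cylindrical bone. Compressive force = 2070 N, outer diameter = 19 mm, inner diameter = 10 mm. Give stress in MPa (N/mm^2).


A = pi*(r_o^2 - r_i^2)
r_o = 9.5 mm, r_i = 5 mm
A = 204.989 mm^2
sigma = F/A = 2070 / 204.989
sigma = 10.1 MPa


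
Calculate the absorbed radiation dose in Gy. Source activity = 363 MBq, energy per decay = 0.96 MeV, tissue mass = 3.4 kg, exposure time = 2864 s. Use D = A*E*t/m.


A = 363 MBq = 3.6300e+08 Bq
E = 0.96 MeV = 1.53792e-13 J
D = A*E*t/m = 3.6300e+08*1.53792e-13*2864/3.4
D = 0.04703 Gy


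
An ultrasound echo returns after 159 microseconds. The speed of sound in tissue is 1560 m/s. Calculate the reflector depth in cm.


depth = c * t / 2
t = 159 us = 1.5900e-04 s
depth = 1560 * 1.5900e-04 / 2
depth = 0.12402 m = 12.402 cm


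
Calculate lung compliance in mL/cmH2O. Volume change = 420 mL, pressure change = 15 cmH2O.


C = dV / dP
C = 420 / 15
C = 28 mL/cmH2O


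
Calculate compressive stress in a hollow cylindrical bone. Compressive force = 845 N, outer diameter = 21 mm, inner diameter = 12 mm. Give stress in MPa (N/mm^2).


A = pi*(r_o^2 - r_i^2)
r_o = 10.5 mm, r_i = 6 mm
A = 233.263 mm^2
sigma = F/A = 845 / 233.263
sigma = 3.623 MPa


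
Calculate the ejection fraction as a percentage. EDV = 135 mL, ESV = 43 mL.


SV = EDV - ESV = 135 - 43 = 92 mL
EF = SV/EDV * 100 = 92/135 * 100
EF = 68.15%


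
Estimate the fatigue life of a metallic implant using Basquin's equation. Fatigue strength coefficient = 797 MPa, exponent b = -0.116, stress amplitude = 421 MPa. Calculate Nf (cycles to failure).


sigma_a = sigma_f' * (2Nf)^b
2Nf = (sigma_a/sigma_f')^(1/b)
2Nf = (421/797)^(1/-0.116)
2Nf = 245.16034
Nf = 122.6


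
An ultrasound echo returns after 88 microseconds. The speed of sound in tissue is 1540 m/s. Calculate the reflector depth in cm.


depth = c * t / 2
t = 88 us = 8.8000e-05 s
depth = 1540 * 8.8000e-05 / 2
depth = 0.06776 m = 6.776 cm
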